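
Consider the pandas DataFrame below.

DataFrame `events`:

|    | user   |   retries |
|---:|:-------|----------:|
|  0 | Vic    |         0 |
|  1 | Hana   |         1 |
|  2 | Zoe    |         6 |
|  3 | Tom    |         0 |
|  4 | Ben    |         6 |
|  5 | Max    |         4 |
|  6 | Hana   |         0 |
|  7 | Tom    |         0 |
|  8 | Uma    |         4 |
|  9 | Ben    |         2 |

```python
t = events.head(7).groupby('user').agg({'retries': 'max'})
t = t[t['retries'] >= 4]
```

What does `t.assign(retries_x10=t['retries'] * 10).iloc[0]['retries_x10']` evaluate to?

60

take first 7 rows:
   user  retries
0   Vic        0
1  Hana        1
2   Zoe        6
3   Tom        0
4   Ben        6
5   Max        4
6  Hana        0
group by user, max of retries:
      retries
user         
Ben         6
Hana        1
Max         4
Tom         0
Vic         0
Zoe         6
filter rows where retries >= 4:
      retries
user         
Ben         6
Max         4
Zoe         6
add column retries_x10 = t['retries'] * 10:
      retries  retries_x10
user                      
Ben         6           60
Max         4           40
Zoe         6           60
Reading off the value at position 0, column 'retries_x10', we get 60.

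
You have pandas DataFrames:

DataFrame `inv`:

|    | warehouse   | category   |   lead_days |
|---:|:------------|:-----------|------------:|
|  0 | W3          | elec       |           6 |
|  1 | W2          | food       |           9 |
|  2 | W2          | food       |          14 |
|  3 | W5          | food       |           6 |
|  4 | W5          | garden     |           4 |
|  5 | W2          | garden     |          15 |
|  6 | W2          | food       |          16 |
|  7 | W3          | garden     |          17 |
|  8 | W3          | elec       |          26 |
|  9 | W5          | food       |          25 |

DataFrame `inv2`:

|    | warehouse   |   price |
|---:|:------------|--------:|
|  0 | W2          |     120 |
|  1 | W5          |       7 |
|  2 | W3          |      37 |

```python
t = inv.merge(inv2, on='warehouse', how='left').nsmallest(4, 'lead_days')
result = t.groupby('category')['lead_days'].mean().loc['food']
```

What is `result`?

7.5

merge on 'warehouse' (how='left') → 10 rows:
  warehouse category  lead_days  price
0        W3     elec          6     37
1        W2     food          9    120
2        W2     food         14    120
3        W5     food          6      7
4        W5   garden          4      7
5        W2   garden         15    120
6        W2     food         16    120
7        W3   garden         17     37
8        W3     elec         26     37
9        W5     food         25      7
take 4 rows with smallest lead_days:
  warehouse category  lead_days  price
4        W5   garden          4      7
0        W3     elec          6     37
3        W5     food          6      7
1        W2     food          9    120
group by category, mean of lead_days:
category
elec      6.0
food      7.5
garden    4.0
Name: lead_days, dtype: float64
Finally, value at index 'food' = 7.5.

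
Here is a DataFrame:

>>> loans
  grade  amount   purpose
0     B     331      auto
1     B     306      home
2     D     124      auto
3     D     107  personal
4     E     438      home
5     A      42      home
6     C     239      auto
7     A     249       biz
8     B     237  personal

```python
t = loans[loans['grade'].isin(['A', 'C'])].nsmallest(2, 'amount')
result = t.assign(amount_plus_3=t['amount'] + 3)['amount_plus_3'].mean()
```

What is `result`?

filter rows where grade in ['A', 'C']:
  grade  amount purpose
5     A      42    home
6     C     239    auto
7     A     249     biz
take 2 rows with smallest amount:
  grade  amount purpose
5     A      42    home
6     C     239    auto
add column amount_plus_3 = t['amount'] + 3:
  grade  amount purpose  amount_plus_3
5     A      42    home             45
6     C     239    auto            242

143.5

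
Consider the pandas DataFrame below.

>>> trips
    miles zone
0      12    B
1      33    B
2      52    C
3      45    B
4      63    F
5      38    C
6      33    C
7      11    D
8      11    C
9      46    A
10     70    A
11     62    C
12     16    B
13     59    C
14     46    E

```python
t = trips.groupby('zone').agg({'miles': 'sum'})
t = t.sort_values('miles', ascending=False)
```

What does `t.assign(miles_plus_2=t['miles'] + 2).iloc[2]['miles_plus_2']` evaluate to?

group by zone, sum of miles:
      miles
zone       
A       116
B       106
C       255
D        11
E        46
F        63
sort by miles descending:
      miles
zone       
C       255
A       116
B       106
F        63
E        46
D        11
add column miles_plus_2 = t['miles'] + 2:
      miles  miles_plus_2
zone                     
C       255           257
A       116           118
B       106           108
F        63            65
E        46            48
D        11            13
So iloc[2]['miles_plus_2'] = 108.

108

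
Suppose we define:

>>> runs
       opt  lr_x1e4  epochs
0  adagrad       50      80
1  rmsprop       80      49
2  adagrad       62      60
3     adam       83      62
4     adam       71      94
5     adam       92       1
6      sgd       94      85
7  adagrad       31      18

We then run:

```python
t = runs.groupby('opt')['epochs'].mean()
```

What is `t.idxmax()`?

group by opt, mean of epochs:
opt
adagrad    52.666667
adam       52.333333
rmsprop    49.000000
sgd        85.000000
Name: epochs, dtype: float64
The label with the largest value is sgd.

sgd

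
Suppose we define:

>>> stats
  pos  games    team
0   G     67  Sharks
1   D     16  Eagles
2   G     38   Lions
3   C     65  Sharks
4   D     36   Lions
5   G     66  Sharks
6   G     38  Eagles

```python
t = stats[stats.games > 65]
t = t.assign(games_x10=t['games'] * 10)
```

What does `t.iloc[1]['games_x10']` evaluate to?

660

filter rows where games > 65:
  pos  games    team
0   G     67  Sharks
5   G     66  Sharks
add column games_x10 = t['games'] * 10:
  pos  games    team  games_x10
0   G     67  Sharks        670
5   G     66  Sharks        660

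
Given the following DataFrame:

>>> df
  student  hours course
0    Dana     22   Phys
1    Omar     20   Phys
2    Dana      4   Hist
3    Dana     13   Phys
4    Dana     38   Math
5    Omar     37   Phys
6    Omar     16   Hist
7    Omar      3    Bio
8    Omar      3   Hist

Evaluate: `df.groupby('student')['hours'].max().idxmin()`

group by student, max of hours:
student
Dana    38
Omar    37
Name: hours, dtype: int64
Hence Omar.

Omar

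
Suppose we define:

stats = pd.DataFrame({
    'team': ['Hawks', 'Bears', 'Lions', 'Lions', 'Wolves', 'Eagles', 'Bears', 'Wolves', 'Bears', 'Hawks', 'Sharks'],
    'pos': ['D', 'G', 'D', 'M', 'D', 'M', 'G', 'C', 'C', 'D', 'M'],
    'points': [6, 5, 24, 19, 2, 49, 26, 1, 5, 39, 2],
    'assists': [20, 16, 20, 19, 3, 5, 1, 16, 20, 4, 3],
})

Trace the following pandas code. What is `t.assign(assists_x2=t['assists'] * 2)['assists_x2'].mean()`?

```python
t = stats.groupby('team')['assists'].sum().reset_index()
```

42.3333333333

group by team, sum of assists:
team
Bears     37
Eagles     5
Hawks     24
Lions     39
Sharks     3
Wolves    19
Name: assists, dtype: int64
reset_index():
     team  assists
0   Bears       37
1  Eagles        5
2   Hawks       24
3   Lions       39
4  Sharks        3
5  Wolves       19
add column assists_x2 = t['assists'] * 2:
     team  assists  assists_x2
0   Bears       37          74
1  Eagles        5          10
2   Hawks       24          48
3   Lions       39          78
4  Sharks        3           6
5  Wolves       19          38
Hence 42.3333333333.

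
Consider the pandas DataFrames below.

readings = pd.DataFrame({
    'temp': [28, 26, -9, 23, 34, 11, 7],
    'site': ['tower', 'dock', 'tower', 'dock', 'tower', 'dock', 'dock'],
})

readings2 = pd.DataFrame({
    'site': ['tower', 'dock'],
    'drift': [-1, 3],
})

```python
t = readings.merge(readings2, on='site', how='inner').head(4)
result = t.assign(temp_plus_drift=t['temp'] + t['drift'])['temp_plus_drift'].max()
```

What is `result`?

merge on 'site' (how='inner') → 7 rows:
   temp   site  drift
0    28  tower     -1
1    26   dock      3
2    -9  tower     -1
3    23   dock      3
4    34  tower     -1
5    11   dock      3
6     7   dock      3
take first 4 rows:
   temp   site  drift
0    28  tower     -1
1    26   dock      3
2    -9  tower     -1
3    23   dock      3
add column temp_plus_drift = t['temp'] + t['drift']:
   temp   site  drift  temp_plus_drift
0    28  tower     -1               27
1    26   dock      3               29
2    -9  tower     -1              -10
3    23   dock      3               26

29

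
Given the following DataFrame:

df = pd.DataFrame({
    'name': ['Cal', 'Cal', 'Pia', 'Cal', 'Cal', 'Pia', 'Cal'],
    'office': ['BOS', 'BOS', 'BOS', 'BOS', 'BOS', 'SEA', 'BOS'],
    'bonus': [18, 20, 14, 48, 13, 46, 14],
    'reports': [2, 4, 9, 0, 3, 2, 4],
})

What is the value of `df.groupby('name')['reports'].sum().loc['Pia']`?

11

group by name, sum of reports:
name
Cal    13
Pia    11
Name: reports, dtype: int64
So loc['Pia'] = 11.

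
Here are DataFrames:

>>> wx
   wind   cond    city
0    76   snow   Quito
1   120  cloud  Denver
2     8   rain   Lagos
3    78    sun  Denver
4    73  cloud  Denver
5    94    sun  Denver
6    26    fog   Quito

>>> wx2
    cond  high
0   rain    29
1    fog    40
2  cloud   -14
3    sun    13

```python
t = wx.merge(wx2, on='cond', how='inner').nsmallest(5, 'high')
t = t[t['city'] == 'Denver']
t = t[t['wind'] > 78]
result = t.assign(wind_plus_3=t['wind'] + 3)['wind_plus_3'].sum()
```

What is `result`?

merge on 'cond' (how='inner') → 6 rows:
   wind   cond    city  high
0   120  cloud  Denver   -14
1     8   rain   Lagos    29
2    78    sun  Denver    13
3    73  cloud  Denver   -14
4    94    sun  Denver    13
5    26    fog   Quito    40
take 5 rows with smallest high:
   wind   cond    city  high
0   120  cloud  Denver   -14
3    73  cloud  Denver   -14
2    78    sun  Denver    13
4    94    sun  Denver    13
1     8   rain   Lagos    29
filter rows where city == 'Denver':
   wind   cond    city  high
0   120  cloud  Denver   -14
3    73  cloud  Denver   -14
2    78    sun  Denver    13
4    94    sun  Denver    13
filter rows where wind > 78:
   wind   cond    city  high
0   120  cloud  Denver   -14
4    94    sun  Denver    13
add column wind_plus_3 = t['wind'] + 3:
   wind   cond    city  high  wind_plus_3
0   120  cloud  Denver   -14          123
4    94    sun  Denver    13           97
sum of column 'wind_plus_3' → 220

220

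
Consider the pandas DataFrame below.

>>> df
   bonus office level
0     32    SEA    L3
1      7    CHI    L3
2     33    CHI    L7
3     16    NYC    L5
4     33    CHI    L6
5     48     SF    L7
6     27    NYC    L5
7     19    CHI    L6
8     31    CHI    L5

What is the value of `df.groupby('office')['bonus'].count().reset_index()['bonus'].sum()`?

9

group by office, count of bonus:
office
CHI    5
NYC    2
SEA    1
SF     1
Name: bonus, dtype: int64
reset_index():
  office  bonus
0    CHI      5
1    NYC      2
2    SEA      1
3     SF      1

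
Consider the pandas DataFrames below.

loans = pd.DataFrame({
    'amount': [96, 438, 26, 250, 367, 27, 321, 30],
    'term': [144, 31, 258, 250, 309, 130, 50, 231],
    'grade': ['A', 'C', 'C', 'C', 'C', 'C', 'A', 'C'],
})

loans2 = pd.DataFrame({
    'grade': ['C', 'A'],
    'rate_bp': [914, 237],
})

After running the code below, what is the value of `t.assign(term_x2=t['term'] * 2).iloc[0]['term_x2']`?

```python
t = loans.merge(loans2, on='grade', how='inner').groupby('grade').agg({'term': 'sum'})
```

388

merge on 'grade' (how='inner') → 8 rows:
   amount  term grade  rate_bp
0      96   144     A      237
1     438    31     C      914
2      26   258     C      914
3     250   250     C      914
4     367   309     C      914
5      27   130     C      914
6     321    50     A      237
7      30   231     C      914
group by grade, sum of term:
       term
grade      
A       194
C      1209
add column term_x2 = t['term'] * 2:
       term  term_x2
grade               
A       194      388
C      1209     2418
So iloc[0]['term_x2'] = 388.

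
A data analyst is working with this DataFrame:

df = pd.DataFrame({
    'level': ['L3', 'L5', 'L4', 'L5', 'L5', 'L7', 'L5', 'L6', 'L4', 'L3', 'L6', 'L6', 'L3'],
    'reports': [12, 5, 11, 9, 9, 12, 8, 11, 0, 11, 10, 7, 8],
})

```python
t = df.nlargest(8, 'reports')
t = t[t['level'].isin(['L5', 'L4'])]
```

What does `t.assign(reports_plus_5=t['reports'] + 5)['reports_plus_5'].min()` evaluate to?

14

take 8 rows with largest reports:
   level  reports
0     L3       12
5     L7       12
2     L4       11
7     L6       11
9     L3       11
10    L6       10
3     L5        9
4     L5        9
filter rows where level in ['L5', 'L4']:
  level  reports
2    L4       11
3    L5        9
4    L5        9
add column reports_plus_5 = t['reports'] + 5:
  level  reports  reports_plus_5
2    L4       11              16
3    L5        9              14
4    L5        9              14
So min() = 14.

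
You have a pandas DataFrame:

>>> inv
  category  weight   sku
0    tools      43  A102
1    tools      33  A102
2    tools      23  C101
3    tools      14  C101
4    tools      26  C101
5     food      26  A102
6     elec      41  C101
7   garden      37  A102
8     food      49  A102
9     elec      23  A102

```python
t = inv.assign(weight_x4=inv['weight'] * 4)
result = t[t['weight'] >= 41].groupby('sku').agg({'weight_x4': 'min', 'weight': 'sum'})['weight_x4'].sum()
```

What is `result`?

add column weight_x4 = inv['weight'] * 4:
  category  weight   sku  weight_x4
0    tools      43  A102        172
1    tools      33  A102        132
2    tools      23  C101         92
3    tools      14  C101         56
4    tools      26  C101        104
5     food      26  A102        104
6     elec      41  C101        164
7   garden      37  A102        148
8     food      49  A102        196
9     elec      23  A102         92
filter rows where weight >= 41:
  category  weight   sku  weight_x4
0    tools      43  A102        172
6     elec      41  C101        164
8     food      49  A102        196
group by sku: min(weight_x4), sum(weight):
      weight_x4  weight
sku                    
A102        172      92
C101        164      41
So sum() = 336.

336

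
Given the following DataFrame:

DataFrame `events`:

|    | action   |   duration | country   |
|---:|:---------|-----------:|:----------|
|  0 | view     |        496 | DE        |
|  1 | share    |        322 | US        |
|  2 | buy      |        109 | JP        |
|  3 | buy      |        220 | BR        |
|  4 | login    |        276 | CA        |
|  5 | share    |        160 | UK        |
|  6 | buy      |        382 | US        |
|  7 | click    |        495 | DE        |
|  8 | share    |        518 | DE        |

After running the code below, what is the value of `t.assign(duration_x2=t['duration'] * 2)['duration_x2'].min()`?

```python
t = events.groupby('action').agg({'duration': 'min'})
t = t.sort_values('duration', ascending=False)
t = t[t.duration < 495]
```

218

group by action, min of duration:
        duration
action          
buy          109
click        495
login        276
share        160
view         496
sort by duration descending:
        duration
action          
view         496
click        495
login        276
share        160
buy          109
filter rows where duration < 495:
        duration
action          
login        276
share        160
buy          109
add column duration_x2 = t['duration'] * 2:
        duration  duration_x2
action                       
login        276          552
share        160          320
buy          109          218
Taking the min of column 'duration_x2' gives 218.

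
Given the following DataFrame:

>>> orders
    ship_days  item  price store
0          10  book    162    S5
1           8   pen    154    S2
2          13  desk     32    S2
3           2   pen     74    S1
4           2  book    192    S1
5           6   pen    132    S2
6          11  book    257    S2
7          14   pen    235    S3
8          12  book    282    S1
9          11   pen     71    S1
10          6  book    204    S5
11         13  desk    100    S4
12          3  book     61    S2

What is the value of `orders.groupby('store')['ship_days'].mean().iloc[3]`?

group by store, mean of ship_days:
store
S1     6.75
S2     8.20
S3    14.00
S4    13.00
S5     8.00
Name: ship_days, dtype: float64
So iloc[3] = 13.0.

13.0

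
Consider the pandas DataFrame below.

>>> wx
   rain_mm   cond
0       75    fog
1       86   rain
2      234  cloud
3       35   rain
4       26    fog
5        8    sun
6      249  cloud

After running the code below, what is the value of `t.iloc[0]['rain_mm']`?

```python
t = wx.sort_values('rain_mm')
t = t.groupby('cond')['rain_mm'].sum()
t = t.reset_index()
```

sort by rain_mm:
   rain_mm   cond
5        8    sun
4       26    fog
3       35   rain
0       75    fog
1       86   rain
2      234  cloud
6      249  cloud
group by cond, sum of rain_mm:
cond
cloud    483
fog      101
rain     121
sun        8
Name: rain_mm, dtype: int64
reset_index():
    cond  rain_mm
0  cloud      483
1    fog      101
2   rain      121
3    sun        8
Taking the value at position 0, column 'rain_mm' gives 483.

483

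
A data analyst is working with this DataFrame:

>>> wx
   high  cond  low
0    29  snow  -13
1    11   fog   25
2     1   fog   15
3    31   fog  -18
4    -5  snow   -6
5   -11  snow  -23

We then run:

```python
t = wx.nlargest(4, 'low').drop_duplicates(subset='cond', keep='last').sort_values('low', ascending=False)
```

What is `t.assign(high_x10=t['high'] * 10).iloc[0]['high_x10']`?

10

take 4 rows with largest low:
   high  cond  low
1    11   fog   25
2     1   fog   15
4    -5  snow   -6
0    29  snow  -13
drop duplicate cond (keep=last):
   high  cond  low
2     1   fog   15
0    29  snow  -13
sort by low descending:
   high  cond  low
2     1   fog   15
0    29  snow  -13
add column high_x10 = t['high'] * 10:
   high  cond  low  high_x10
2     1   fog   15        10
0    29  snow  -13       290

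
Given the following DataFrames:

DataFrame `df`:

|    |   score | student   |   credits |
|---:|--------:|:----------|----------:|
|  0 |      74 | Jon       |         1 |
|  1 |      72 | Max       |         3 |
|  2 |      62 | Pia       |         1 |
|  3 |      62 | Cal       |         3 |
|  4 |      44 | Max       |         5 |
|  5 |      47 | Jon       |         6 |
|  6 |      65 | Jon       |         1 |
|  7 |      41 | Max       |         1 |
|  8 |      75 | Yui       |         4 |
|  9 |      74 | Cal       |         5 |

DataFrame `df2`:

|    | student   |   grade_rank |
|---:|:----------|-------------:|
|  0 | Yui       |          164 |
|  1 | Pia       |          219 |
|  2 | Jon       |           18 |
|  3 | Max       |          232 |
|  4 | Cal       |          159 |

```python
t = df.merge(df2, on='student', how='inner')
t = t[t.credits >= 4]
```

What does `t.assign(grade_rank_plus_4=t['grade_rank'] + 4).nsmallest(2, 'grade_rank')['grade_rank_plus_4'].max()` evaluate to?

163

merge on 'student' (how='inner') → 10 rows:
   score student  credits  grade_rank
0     74     Jon        1          18
1     72     Max        3         232
2     62     Pia        1         219
3     62     Cal        3         159
4     44     Max        5         232
5     47     Jon        6          18
6     65     Jon        1          18
7     41     Max        1         232
8     75     Yui        4         164
9     74     Cal        5         159
filter rows where credits >= 4:
   score student  credits  grade_rank
4     44     Max        5         232
5     47     Jon        6          18
8     75     Yui        4         164
9     74     Cal        5         159
add column grade_rank_plus_4 = t['grade_rank'] + 4:
   score student  credits  grade_rank  grade_rank_plus_4
4     44     Max        5         232                236
5     47     Jon        6          18                 22
8     75     Yui        4         164                168
9     74     Cal        5         159                163
take 2 rows with smallest grade_rank:
   score student  credits  grade_rank  grade_rank_plus_4
5     47     Jon        6          18                 22
9     74     Cal        5         159                163
Reading off the max of column 'grade_rank_plus_4', we get 163.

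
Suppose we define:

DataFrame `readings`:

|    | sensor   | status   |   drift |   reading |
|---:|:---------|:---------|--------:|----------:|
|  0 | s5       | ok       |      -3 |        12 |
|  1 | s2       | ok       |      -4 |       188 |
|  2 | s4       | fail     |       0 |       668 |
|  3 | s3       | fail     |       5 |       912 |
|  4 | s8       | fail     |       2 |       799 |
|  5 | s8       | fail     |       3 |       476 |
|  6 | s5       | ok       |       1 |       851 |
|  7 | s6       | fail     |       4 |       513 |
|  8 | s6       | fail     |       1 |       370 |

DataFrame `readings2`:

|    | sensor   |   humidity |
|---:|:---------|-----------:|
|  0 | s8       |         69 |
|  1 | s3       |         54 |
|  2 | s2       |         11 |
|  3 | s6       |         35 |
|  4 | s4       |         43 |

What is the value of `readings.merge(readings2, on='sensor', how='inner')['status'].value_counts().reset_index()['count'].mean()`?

3.5

merge on 'sensor' (how='inner') → 7 rows:
  sensor status  drift  reading  humidity
0     s2     ok     -4      188        11
1     s4   fail      0      668        43
2     s3   fail      5      912        54
3     s8   fail      2      799        69
4     s8   fail      3      476        69
5     s6   fail      4      513        35
6     s6   fail      1      370        35
value_counts of status:
status
fail    6
ok      1
Name: count, dtype: int64
reset_index():
  status  count
0   fail      6
1     ok      1
So mean() = 3.5.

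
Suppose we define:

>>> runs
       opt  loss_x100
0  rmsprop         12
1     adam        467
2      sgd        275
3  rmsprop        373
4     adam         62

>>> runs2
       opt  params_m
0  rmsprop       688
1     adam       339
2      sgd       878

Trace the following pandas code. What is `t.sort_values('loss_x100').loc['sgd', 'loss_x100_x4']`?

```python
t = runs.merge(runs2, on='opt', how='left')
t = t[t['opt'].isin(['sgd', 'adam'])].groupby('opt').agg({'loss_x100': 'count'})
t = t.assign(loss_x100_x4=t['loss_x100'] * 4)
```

4

merge on 'opt' (how='left') → 5 rows:
       opt  loss_x100  params_m
0  rmsprop         12       688
1     adam        467       339
2      sgd        275       878
3  rmsprop        373       688
4     adam         62       339
filter rows where opt in ['sgd', 'adam']:
    opt  loss_x100  params_m
1  adam        467       339
2   sgd        275       878
4  adam         62       339
group by opt, count of loss_x100:
      loss_x100
opt            
adam          2
sgd           1
add column loss_x100_x4 = t['loss_x100'] * 4:
      loss_x100  loss_x100_x4
opt                          
adam          2             8
sgd           1             4
sort by loss_x100:
      loss_x100  loss_x100_x4
opt                          
sgd           1             4
adam          2             8
value at row 'sgd', column 'loss_x100_x4' → 4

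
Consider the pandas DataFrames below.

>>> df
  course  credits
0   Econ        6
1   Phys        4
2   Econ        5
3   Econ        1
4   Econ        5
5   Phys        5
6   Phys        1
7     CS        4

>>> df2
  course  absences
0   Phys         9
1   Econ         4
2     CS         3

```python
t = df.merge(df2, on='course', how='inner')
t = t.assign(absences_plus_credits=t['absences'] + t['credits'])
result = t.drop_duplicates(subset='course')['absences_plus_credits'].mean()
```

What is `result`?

10.0

merge on 'course' (how='inner') → 8 rows:
  course  credits  absences
0   Econ        6         4
1   Phys        4         9
2   Econ        5         4
3   Econ        1         4
4   Econ        5         4
5   Phys        5         9
6   Phys        1         9
7     CS        4         3
add column absences_plus_credits = t['absences'] + t['credits']:
  course  credits  absences  absences_plus_credits
0   Econ        6         4                     10
1   Phys        4         9                     13
2   Econ        5         4                      9
3   Econ        1         4                      5
4   Econ        5         4                      9
5   Phys        5         9                     14
6   Phys        1         9                     10
7     CS        4         3                      7
drop duplicate course (keep=first):
  course  credits  absences  absences_plus_credits
0   Econ        6         4                     10
1   Phys        4         9                     13
7     CS        4         3                      7
The mean of column 'absences_plus_credits' is 10.0.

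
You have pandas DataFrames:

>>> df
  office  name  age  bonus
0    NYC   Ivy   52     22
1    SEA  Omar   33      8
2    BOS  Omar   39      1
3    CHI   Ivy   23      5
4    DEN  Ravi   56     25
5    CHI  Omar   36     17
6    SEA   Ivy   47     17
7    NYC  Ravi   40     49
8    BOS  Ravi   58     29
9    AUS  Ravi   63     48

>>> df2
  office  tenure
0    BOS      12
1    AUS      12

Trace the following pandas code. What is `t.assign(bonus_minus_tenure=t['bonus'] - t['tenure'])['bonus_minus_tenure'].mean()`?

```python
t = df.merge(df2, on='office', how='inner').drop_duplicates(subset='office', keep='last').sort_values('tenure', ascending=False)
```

26.5

merge on 'office' (how='inner') → 3 rows:
  office  name  age  bonus  tenure
0    BOS  Omar   39      1      12
1    BOS  Ravi   58     29      12
2    AUS  Ravi   63     48      12
drop duplicate office (keep=last):
  office  name  age  bonus  tenure
1    BOS  Ravi   58     29      12
2    AUS  Ravi   63     48      12
sort by tenure descending:
  office  name  age  bonus  tenure
1    BOS  Ravi   58     29      12
2    AUS  Ravi   63     48      12
add column bonus_minus_tenure = t['bonus'] - t['tenure']:
  office  name  age  bonus  tenure  bonus_minus_tenure
1    BOS  Ravi   58     29      12                  17
2    AUS  Ravi   63     48      12                  36
So mean() = 26.5.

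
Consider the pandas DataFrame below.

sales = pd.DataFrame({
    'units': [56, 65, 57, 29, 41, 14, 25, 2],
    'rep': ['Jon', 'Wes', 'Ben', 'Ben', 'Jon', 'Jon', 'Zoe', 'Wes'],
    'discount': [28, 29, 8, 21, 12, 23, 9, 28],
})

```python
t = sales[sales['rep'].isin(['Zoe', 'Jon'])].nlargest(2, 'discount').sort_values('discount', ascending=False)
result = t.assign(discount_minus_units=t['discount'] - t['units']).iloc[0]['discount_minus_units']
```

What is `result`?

-28

filter rows where rep in ['Zoe', 'Jon']:
   units  rep  discount
0     56  Jon        28
4     41  Jon        12
5     14  Jon        23
6     25  Zoe         9
take 2 rows with largest discount:
   units  rep  discount
0     56  Jon        28
5     14  Jon        23
sort by discount descending:
   units  rep  discount
0     56  Jon        28
5     14  Jon        23
add column discount_minus_units = t['discount'] - t['units']:
   units  rep  discount  discount_minus_units
0     56  Jon        28                   -28
5     14  Jon        23                     9
value at position 0, column 'discount_minus_units' → -28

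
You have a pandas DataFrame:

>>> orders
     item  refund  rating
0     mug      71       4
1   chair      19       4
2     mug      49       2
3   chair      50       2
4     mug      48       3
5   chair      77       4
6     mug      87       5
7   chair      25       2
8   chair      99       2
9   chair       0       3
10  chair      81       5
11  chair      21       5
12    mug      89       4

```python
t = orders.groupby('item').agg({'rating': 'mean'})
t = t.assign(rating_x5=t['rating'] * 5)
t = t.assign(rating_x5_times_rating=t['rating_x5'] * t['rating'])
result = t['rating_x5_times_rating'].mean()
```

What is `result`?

group by item, mean of rating:
       rating
item         
chair   3.375
mug     3.600
add column rating_x5 = t['rating'] * 5:
       rating  rating_x5
item                    
chair   3.375     16.875
mug     3.600     18.000
add column rating_x5_times_rating = t['rating_x5'] * t['rating']:
       rating  rating_x5  rating_x5_times_rating
item                                            
chair   3.375     16.875               56.953125
mug     3.600     18.000               64.800000
So mean() = 60.8765625.

60.8765625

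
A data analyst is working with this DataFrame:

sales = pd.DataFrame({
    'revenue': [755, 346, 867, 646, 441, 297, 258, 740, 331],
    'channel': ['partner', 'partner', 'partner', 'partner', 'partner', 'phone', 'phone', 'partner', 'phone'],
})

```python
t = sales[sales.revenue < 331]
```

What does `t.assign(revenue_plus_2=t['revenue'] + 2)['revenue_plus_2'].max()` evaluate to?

filter rows where revenue < 331:
   revenue channel
5      297   phone
6      258   phone
add column revenue_plus_2 = t['revenue'] + 2:
   revenue channel  revenue_plus_2
5      297   phone             299
6      258   phone             260
So max() = 299.

299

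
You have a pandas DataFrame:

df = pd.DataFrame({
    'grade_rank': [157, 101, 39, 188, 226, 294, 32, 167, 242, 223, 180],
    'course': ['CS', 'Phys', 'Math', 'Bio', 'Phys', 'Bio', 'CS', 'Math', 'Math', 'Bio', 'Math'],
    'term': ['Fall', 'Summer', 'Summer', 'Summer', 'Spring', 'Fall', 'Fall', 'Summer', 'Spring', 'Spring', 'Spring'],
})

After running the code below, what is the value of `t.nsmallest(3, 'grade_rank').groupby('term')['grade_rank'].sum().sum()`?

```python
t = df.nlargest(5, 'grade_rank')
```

take 5 rows with largest grade_rank:
   grade_rank course    term
5         294    Bio    Fall
8         242   Math  Spring
4         226   Phys  Spring
9         223    Bio  Spring
3         188    Bio  Summer
take 3 rows with smallest grade_rank:
   grade_rank course    term
3         188    Bio  Summer
9         223    Bio  Spring
4         226   Phys  Spring
group by term, sum of grade_rank:
term
Spring    449
Summer    188
Name: grade_rank, dtype: int64

637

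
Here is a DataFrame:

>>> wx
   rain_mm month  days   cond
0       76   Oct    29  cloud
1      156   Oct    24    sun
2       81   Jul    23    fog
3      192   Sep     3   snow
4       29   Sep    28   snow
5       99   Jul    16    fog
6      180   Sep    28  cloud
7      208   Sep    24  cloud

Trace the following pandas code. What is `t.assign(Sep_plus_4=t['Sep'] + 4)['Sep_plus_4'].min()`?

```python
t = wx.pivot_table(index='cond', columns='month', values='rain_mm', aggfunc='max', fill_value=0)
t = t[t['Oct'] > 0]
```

4

pivot: rows=cond, cols=month, max(rain_mm):
month  Jul  Oct  Sep
cond                
cloud    0   76  208
fog     99    0    0
snow     0    0  192
sun      0  156    0
filter rows where Oct > 0:
month  Jul  Oct  Sep
cond                
cloud    0   76  208
sun      0  156    0
add column Sep_plus_4 = t['Sep'] + 4:
month  Jul  Oct  Sep  Sep_plus_4
cond                            
cloud    0   76  208         212
sun      0  156    0           4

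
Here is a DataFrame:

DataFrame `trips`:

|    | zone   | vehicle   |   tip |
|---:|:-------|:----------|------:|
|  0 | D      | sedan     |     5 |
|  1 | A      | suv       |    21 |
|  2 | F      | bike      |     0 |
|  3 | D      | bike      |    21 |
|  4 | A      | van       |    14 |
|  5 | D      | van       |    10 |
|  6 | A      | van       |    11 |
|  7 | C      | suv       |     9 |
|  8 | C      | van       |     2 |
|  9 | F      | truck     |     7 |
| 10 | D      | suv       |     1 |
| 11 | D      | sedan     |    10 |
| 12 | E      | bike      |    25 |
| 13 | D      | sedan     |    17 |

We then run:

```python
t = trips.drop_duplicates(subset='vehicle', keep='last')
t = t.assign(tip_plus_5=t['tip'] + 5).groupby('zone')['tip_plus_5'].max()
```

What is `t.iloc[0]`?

7

drop duplicate vehicle (keep=last):
   zone vehicle  tip
8     C     van    2
9     F   truck    7
10    D     suv    1
12    E    bike   25
13    D   sedan   17
add column tip_plus_5 = t['tip'] + 5:
   zone vehicle  tip  tip_plus_5
8     C     van    2           7
9     F   truck    7          12
10    D     suv    1           6
12    E    bike   25          30
13    D   sedan   17          22
group by zone, max of tip_plus_5:
zone
C     7
D    22
E    30
F    12
Name: tip_plus_5, dtype: int64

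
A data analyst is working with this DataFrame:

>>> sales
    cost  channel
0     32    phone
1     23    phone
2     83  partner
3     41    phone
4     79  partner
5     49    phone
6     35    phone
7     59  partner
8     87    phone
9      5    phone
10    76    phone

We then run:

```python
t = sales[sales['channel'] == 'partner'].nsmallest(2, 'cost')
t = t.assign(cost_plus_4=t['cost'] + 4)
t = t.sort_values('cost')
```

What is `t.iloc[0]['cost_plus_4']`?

filter rows where channel == 'partner':
   cost  channel
2    83  partner
4    79  partner
7    59  partner
take 2 rows with smallest cost:
   cost  channel
7    59  partner
4    79  partner
add column cost_plus_4 = t['cost'] + 4:
   cost  channel  cost_plus_4
7    59  partner           63
4    79  partner           83
sort by cost:
   cost  channel  cost_plus_4
7    59  partner           63
4    79  partner           83
Then the value at position 0, column 'cost_plus_4': 63

63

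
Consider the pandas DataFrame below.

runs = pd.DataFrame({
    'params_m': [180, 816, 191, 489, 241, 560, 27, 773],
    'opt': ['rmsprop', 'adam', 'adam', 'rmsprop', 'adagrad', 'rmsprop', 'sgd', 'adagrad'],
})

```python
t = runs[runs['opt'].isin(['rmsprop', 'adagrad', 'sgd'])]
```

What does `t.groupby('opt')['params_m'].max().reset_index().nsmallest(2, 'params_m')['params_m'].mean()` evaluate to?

293.5

filter rows where opt in ['rmsprop', 'adagrad', 'sgd']:
   params_m      opt
0       180  rmsprop
3       489  rmsprop
4       241  adagrad
5       560  rmsprop
6        27      sgd
7       773  adagrad
group by opt, max of params_m:
opt
adagrad    773
rmsprop    560
sgd         27
Name: params_m, dtype: int64
reset_index():
       opt  params_m
0  adagrad       773
1  rmsprop       560
2      sgd        27
take 2 rows with smallest params_m:
       opt  params_m
2      sgd        27
1  rmsprop       560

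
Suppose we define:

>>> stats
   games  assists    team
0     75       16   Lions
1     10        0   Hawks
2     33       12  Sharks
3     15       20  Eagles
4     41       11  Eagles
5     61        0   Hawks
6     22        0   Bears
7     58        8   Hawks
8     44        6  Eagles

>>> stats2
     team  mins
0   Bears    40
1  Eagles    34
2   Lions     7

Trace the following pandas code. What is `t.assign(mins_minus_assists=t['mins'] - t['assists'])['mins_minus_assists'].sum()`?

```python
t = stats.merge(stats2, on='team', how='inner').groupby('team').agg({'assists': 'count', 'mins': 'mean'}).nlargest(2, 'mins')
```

70.0

merge on 'team' (how='inner') → 5 rows:
   games  assists    team  mins
0     75       16   Lions     7
1     15       20  Eagles    34
2     41       11  Eagles    34
3     22        0   Bears    40
4     44        6  Eagles    34
group by team: count(assists), mean(mins):
        assists  mins
team                 
Bears         1  40.0
Eagles        3  34.0
Lions         1   7.0
take 2 rows with largest mins:
        assists  mins
team                 
Bears         1  40.0
Eagles        3  34.0
add column mins_minus_assists = t['mins'] - t['assists']:
        assists  mins  mins_minus_assists
team                                     
Bears         1  40.0                39.0
Eagles        3  34.0                31.0
sum of column 'mins_minus_assists' → 70.0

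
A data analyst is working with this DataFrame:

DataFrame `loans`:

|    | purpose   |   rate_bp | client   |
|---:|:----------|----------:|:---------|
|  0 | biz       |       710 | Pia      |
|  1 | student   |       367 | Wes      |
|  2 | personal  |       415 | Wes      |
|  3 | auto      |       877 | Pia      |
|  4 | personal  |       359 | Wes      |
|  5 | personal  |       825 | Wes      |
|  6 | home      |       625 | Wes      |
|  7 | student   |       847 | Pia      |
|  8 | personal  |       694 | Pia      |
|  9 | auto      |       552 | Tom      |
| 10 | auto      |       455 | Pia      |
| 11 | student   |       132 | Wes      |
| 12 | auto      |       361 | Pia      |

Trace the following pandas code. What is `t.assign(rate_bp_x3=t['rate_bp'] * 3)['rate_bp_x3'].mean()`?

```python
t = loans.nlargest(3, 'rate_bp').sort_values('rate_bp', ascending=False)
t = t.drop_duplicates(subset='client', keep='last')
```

take 3 rows with largest rate_bp:
    purpose  rate_bp client
3      auto      877    Pia
7   student      847    Pia
5  personal      825    Wes
sort by rate_bp descending:
    purpose  rate_bp client
3      auto      877    Pia
7   student      847    Pia
5  personal      825    Wes
drop duplicate client (keep=last):
    purpose  rate_bp client
7   student      847    Pia
5  personal      825    Wes
add column rate_bp_x3 = t['rate_bp'] * 3:
    purpose  rate_bp client  rate_bp_x3
7   student      847    Pia        2541
5  personal      825    Wes        2475
Hence 2508.0.

2508.0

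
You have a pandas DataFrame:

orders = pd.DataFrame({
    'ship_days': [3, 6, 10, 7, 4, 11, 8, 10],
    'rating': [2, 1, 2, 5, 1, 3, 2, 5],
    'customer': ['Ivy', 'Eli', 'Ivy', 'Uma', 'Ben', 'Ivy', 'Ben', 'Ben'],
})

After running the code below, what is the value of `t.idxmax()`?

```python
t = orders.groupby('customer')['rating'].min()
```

Uma

group by customer, min of rating:
customer
Ben    1
Eli    1
Ivy    2
Uma    5
Name: rating, dtype: int64
Then the label with the largest value: Uma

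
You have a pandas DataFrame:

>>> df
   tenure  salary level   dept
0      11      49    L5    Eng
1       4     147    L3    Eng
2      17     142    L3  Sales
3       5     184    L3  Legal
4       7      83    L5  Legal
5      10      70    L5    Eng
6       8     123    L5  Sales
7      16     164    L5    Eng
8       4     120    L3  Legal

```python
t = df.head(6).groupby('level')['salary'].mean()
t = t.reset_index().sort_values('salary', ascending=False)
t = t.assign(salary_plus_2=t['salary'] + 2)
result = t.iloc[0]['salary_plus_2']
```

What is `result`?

take first 6 rows:
   tenure  salary level   dept
0      11      49    L5    Eng
1       4     147    L3    Eng
2      17     142    L3  Sales
3       5     184    L3  Legal
4       7      83    L5  Legal
5      10      70    L5    Eng
group by level, mean of salary:
level
L3    157.666667
L5     67.333333
Name: salary, dtype: float64
reset_index():
  level      salary
0    L3  157.666667
1    L5   67.333333
sort by salary descending:
  level      salary
0    L3  157.666667
1    L5   67.333333
add column salary_plus_2 = t['salary'] + 2:
  level      salary  salary_plus_2
0    L3  157.666667     159.666667
1    L5   67.333333      69.333333
Hence 159.666666667.

159.666666667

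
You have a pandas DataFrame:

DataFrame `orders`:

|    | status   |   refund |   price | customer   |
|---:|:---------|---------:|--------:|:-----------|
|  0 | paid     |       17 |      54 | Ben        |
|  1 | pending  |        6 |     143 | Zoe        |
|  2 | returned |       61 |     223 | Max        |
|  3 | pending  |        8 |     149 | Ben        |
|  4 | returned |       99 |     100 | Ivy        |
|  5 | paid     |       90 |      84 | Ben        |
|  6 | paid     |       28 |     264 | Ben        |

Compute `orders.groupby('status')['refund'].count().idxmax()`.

group by status, count of refund:
status
paid        3
pending     2
returned    2
Name: refund, dtype: int64

paid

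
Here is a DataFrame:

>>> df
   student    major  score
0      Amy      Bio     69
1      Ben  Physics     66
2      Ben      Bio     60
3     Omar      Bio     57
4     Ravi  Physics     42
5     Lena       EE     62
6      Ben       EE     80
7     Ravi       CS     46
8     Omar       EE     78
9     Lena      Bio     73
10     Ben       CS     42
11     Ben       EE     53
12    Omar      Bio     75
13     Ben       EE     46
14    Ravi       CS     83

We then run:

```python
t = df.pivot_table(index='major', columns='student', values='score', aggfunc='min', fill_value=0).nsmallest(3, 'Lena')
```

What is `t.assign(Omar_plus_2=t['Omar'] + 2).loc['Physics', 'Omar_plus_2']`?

pivot: rows=major, cols=student, min(score):
student  Amy  Ben  Lena  Omar  Ravi
major                              
Bio       69   60    73    57     0
CS         0   42     0     0    46
EE         0   46    62    78     0
Physics    0   66     0     0    42
take 3 rows with smallest Lena:
student  Amy  Ben  Lena  Omar  Ravi
major                              
CS         0   42     0     0    46
Physics    0   66     0     0    42
EE         0   46    62    78     0
add column Omar_plus_2 = t['Omar'] + 2:
student  Amy  Ben  Lena  Omar  Ravi  Omar_plus_2
major                                           
CS         0   42     0     0    46            2
Physics    0   66     0     0    42            2
EE         0   46    62    78     0           80

2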